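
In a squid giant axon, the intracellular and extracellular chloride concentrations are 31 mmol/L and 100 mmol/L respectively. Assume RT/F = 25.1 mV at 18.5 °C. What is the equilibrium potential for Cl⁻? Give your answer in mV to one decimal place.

E = (25.1/z) · ln([Cl⁻]_out/[Cl⁻]_in) with z = -1.
For an anion, dividing by z = -1 reverses the sign.
= (25.1/-1) · ln(100/31) = -25.10 · ln(3.226)
= -25.10 · (1.1712) = -29.40 mV

-29.4 mV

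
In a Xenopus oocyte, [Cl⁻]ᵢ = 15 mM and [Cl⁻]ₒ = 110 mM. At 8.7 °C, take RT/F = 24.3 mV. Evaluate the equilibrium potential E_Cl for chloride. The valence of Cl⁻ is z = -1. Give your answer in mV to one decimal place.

E = (24.3/z) · ln([Cl⁻]_out/[Cl⁻]_in) with z = -1.
For an anion, dividing by z = -1 reverses the sign.
= (24.3/-1) · ln(110/15) = -24.30 · ln(7.333)
= -24.30 · (1.9924) = -48.42 mV

-48.4 mV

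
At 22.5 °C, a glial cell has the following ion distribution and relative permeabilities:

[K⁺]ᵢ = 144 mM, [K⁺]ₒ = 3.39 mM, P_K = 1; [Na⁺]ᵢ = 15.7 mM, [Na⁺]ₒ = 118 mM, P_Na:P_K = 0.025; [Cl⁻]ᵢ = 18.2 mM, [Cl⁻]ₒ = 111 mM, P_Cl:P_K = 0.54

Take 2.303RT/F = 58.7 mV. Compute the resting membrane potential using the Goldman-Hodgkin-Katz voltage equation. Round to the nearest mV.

Vm = 58.7 · log₁₀[(Σ P·[cation]ₒ + Σ P·[anion]ᵢ) / (Σ P·[cation]ᵢ + Σ P·[anion]ₒ)]
Numerator = 1×3.39 + 0.025×118 + 0.54×18.2 = 16.17
Denominator = 1×144 + 0.025×15.7 + 0.54×111 = 204.3
Vm = 58.7 · log₁₀(0.079126) = 58.7 × (-1.1017) = -64.67 mV

-65 mV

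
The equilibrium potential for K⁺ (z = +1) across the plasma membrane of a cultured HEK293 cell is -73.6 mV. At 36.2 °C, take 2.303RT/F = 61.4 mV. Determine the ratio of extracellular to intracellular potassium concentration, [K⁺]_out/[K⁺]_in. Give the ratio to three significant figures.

0.0633

log₁₀([out]/[in]) = E·z/(61.4) = -73.6 × 1 / 61.4 = -1.1987
[out]/[in] = 10^(-1.1987) = 0.06329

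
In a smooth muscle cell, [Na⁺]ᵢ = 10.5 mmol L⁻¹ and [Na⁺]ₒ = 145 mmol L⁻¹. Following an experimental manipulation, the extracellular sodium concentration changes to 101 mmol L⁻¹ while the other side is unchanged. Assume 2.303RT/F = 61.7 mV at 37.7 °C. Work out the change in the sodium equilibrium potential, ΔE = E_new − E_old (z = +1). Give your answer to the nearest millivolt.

-10 mV

E_old = (61.7/1)·log₁₀(145/10.5) = 70.35 mV
E_new = (61.7/1)·log₁₀(101/10.5) = 60.66 mV
ΔE = 60.66 − (70.35) = -9.69 mV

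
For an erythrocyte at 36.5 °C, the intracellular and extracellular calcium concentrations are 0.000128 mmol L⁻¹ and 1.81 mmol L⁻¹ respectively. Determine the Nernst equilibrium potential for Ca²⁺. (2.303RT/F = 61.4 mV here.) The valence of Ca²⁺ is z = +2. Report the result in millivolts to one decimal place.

127.4 mV

E = (61.4/z) · log₁₀([Ca²⁺]_out/[Ca²⁺]_in) with z = +2.
= (61.4/2) · log₁₀(1.81/0.000128) = 30.70 · log₁₀(1.414e+04)
= 30.70 · (4.1505) = 127.42 mV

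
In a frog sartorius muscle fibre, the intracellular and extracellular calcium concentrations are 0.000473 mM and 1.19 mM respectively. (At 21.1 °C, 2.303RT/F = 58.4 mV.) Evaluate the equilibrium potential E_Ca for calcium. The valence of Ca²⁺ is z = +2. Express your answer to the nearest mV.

E = (58.4/z) · log₁₀([Ca²⁺]_out/[Ca²⁺]_in) with z = +2.
= (58.4/2) · log₁₀(1.19/0.000473) = 29.20 · log₁₀(2516)
= 29.20 · (3.4007) = 99.30 mV

99 mV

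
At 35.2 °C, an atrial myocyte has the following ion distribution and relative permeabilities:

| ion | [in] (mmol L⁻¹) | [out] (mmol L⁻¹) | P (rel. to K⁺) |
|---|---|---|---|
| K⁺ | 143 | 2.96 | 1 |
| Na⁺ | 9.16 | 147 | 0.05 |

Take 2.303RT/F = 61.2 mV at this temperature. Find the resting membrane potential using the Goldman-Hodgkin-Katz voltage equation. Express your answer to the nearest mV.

Vm = 61.2 · log₁₀[(Σ P·[cation]ₒ + Σ P·[anion]ᵢ) / (Σ P·[cation]ᵢ + Σ P·[anion]ₒ)]
Numerator = 1×2.96 + 0.05×147 = 10.31
Denominator = 1×143 + 0.05×9.16 = 143.5
Vm = 61.2 · log₁₀(0.071868) = 61.2 × (-1.1435) = -69.98 mV

-70 mV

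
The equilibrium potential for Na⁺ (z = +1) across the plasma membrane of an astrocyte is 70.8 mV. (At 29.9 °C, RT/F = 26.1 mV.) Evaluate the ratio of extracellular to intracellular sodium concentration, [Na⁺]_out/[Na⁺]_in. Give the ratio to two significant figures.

ln([out]/[in]) = E·z/(26.1) = 70.8 × 1 / 26.1 = 2.7126
[out]/[in] = e^(2.7126) = 15.07

15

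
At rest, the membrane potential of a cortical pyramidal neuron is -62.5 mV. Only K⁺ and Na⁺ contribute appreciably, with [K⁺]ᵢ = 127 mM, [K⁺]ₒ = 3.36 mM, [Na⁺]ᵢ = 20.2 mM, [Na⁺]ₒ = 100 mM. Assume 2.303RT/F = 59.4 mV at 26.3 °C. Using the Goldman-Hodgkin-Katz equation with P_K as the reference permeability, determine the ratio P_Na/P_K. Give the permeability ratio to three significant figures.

Let α = P_Na/P_K. GHK: Vm = 59.4·log₁₀[(Kₒ + α·Naₒ)/(Kᵢ + α·Naᵢ)].
10^(Vm/59.4) = 10^(-62.5/59.4) = 0.088677
So 0.088677·(Kᵢ + α·Naᵢ) = Kₒ + α·Naₒ → α = (0.088677·127.0 − 3.36) / (100.0 − 0.088677·20.2)
α = (11.26 − 3.36) / (100.0 − 1.791) = 7.902/98.21 = 0.08046

0.0805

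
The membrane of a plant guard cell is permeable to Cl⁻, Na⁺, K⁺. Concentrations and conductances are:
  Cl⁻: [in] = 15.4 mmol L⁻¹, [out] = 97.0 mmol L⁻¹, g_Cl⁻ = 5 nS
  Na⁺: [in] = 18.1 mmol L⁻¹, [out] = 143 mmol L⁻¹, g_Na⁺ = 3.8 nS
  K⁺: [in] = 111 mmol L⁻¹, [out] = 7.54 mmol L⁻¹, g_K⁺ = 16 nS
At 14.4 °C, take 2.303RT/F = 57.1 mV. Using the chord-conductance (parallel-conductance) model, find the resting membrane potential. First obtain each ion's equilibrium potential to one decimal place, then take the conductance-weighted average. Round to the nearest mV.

-44 mV

E_Cl⁻ = (57.1/-1)·log₁₀(97.0/15.4) = -45.6 mV
E_Na⁺ = (57.1/1)·log₁₀(143/18.1) = 51.3 mV
E_K⁺ = (57.1/1)·log₁₀(7.54/111) = -66.7 mV
Vm = (Σ gᵢEᵢ)/(Σ gᵢ) = (5·-45.6 + 3.8·51.3 + 16·-66.7) / (5 + 3.8 + 16)
= -1100.26 / 24.8 = -44.37 mV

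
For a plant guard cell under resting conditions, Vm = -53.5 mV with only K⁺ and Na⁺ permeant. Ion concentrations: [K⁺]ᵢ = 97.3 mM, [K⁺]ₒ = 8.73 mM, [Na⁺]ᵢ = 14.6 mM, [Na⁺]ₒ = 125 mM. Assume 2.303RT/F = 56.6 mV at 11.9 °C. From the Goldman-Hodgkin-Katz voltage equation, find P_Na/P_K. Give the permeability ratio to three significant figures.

Let α = P_Na/P_K. GHK: Vm = 56.6·log₁₀[(Kₒ + α·Naₒ)/(Kᵢ + α·Naᵢ)].
10^(Vm/56.6) = 10^(-53.5/56.6) = 0.11344
So 0.11344·(Kᵢ + α·Naᵢ) = Kₒ + α·Naₒ → α = (0.11344·97.3 − 8.73) / (125.0 − 0.11344·14.6)
α = (11.04 − 8.73) / (125.0 − 1.656) = 2.308/123.3 = 0.01871

0.0187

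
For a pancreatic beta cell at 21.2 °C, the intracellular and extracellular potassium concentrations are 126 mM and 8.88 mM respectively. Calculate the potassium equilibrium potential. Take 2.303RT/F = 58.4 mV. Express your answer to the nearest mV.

-67 mV

E = (58.4/z) · log₁₀([K⁺]_out/[K⁺]_in) with z = +1.
= (58.4/1) · log₁₀(8.88/126) = 58.40 · log₁₀(0.07048)
= 58.40 · (-1.1520) = -67.27 mV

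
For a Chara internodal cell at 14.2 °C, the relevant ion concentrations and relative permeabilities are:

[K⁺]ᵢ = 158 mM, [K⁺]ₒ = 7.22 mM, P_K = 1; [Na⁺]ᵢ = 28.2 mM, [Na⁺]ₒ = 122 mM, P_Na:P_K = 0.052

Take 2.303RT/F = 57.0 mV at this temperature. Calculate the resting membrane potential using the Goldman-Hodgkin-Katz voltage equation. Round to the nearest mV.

Vm = 57.0 · log₁₀[(Σ P·[cation]ₒ + Σ P·[anion]ᵢ) / (Σ P·[cation]ᵢ + Σ P·[anion]ₒ)]
Numerator = 1×7.22 + 0.052×122 = 13.56
Denominator = 1×158 + 0.052×28.2 = 159.5
Vm = 57.0 · log₁₀(0.085059) = 57.0 × (-1.0703) = -61.01 mV

-61 mV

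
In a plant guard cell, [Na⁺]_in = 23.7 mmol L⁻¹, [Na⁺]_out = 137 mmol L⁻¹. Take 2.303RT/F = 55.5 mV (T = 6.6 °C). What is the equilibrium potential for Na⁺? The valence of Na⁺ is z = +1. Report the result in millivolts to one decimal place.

42.3 mV

E = (55.5/z) · log₁₀([Na⁺]_out/[Na⁺]_in) with z = +1.
= (55.5/1) · log₁₀(137/23.7) = 55.50 · log₁₀(5.781)
= 55.50 · (0.7620) = 42.29 mV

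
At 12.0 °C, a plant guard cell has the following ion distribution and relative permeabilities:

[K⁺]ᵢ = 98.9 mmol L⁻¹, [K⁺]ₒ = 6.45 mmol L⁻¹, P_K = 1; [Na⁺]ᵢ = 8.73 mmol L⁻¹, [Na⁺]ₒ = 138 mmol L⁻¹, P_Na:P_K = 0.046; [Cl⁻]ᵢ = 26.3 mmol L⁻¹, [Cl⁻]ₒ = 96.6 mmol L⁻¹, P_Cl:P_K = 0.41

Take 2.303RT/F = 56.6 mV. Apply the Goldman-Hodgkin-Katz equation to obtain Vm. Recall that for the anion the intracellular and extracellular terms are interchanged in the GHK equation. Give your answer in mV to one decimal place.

Vm = 56.6 · log₁₀[(Σ P·[cation]ₒ + Σ P·[anion]ᵢ) / (Σ P·[cation]ᵢ + Σ P·[anion]ₒ)]
Numerator = 1×6.45 + 0.046×138 + 0.41×26.3 = 23.58
Denominator = 1×98.9 + 0.046×8.73 + 0.41×96.6 = 138.9
Vm = 56.6 · log₁₀(0.16976) = 56.6 × (-0.7702) = -43.59 mV

-43.6 mV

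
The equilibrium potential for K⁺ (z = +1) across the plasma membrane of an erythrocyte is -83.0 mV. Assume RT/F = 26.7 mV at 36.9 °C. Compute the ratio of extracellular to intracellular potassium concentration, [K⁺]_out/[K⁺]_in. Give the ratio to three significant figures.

ln([out]/[in]) = E·z/(26.7) = -83.0 × 1 / 26.7 = -3.1086
[out]/[in] = e^(-3.1086) = 0.04466

0.0447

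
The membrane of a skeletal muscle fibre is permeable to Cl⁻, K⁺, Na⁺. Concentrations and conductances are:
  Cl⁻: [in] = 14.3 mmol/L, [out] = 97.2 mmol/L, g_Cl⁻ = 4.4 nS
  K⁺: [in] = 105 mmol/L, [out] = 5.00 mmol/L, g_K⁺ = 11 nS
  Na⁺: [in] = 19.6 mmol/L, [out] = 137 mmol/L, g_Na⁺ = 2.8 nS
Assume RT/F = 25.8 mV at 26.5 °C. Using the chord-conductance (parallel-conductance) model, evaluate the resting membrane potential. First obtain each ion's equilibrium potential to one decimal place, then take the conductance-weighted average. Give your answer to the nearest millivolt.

-52 mV

E_Cl⁻ = (25.8/-1)·ln(97.2/14.3) = -49.4 mV
E_K⁺ = (25.8/1)·ln(5.00/105) = -78.5 mV
E_Na⁺ = (25.8/1)·ln(137/19.6) = 50.2 mV
Vm = (Σ gᵢEᵢ)/(Σ gᵢ) = (4.4·-49.4 + 11·-78.5 + 2.8·50.2) / (4.4 + 11 + 2.8)
= -940.30 / 18.2 = -51.66 mV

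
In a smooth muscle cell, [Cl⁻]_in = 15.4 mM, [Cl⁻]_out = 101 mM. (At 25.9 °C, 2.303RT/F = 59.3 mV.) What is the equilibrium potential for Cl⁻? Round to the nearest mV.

-48 mV

E = (59.3/z) · log₁₀([Cl⁻]_out/[Cl⁻]_in) with z = -1.
For an anion, dividing by z = -1 reverses the sign.
= (59.3/-1) · log₁₀(101/15.4) = -59.30 · log₁₀(6.558)
= -59.30 · (0.8168) = -48.44 mV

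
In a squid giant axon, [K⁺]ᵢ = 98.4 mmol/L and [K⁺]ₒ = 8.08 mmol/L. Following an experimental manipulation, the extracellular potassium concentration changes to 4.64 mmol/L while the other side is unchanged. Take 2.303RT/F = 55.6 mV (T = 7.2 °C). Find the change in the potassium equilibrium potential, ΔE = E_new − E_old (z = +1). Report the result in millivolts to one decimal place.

-13.4 mV

E_old = (55.6/1)·log₁₀(8.08/98.4) = -60.36 mV
E_new = (55.6/1)·log₁₀(4.64/98.4) = -73.75 mV
ΔE = -73.75 − (-60.36) = -13.39 mV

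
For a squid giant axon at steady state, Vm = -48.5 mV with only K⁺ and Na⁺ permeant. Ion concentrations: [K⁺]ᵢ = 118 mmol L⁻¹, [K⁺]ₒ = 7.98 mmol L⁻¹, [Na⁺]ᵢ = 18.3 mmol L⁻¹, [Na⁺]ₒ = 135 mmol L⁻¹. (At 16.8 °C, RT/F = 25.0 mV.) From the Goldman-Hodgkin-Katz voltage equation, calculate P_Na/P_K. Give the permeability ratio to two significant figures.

Let α = P_Na/P_K. GHK: Vm = 25.0·ln[(Kₒ + α·Naₒ)/(Kᵢ + α·Naᵢ)].
e^(Vm/25.0) = e^(-48.5/25.0) = 0.1437
So 0.1437·(Kᵢ + α·Naᵢ) = Kₒ + α·Naₒ → α = (0.1437·118.0 − 7.98) / (135.0 − 0.1437·18.3)
α = (16.96 − 7.98) / (135.0 − 2.63) = 8.977/132.4 = 0.06782

0.068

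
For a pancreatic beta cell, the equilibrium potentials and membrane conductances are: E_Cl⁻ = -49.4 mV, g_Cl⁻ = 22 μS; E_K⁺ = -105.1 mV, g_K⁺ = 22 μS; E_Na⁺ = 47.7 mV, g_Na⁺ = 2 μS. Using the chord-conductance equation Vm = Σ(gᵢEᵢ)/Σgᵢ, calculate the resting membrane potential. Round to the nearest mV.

-72 mV

Σ gᵢEᵢ = 22·(-49.4) + 22·(-105.1) + 2·(47.7) = -3303.60
Σ gᵢ = 22 + 22 + 2 = 46
Vm = -3303.60 / 46 = -71.82 mV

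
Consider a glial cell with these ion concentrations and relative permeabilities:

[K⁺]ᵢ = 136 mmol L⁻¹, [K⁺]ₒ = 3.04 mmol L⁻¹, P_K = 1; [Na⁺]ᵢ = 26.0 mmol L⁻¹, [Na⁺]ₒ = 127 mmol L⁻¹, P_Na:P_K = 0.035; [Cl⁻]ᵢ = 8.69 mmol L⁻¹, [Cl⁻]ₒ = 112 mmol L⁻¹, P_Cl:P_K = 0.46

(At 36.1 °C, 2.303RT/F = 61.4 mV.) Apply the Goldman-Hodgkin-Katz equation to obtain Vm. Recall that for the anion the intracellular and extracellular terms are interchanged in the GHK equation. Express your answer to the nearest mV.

Vm = 61.4 · log₁₀[(Σ P·[cation]ₒ + Σ P·[anion]ᵢ) / (Σ P·[cation]ᵢ + Σ P·[anion]ₒ)]
Numerator = 1×3.04 + 0.035×127 + 0.46×8.69 = 11.48
Denominator = 1×136 + 0.035×26.0 + 0.46×112 = 188.4
Vm = 61.4 · log₁₀(0.060937) = 61.4 × (-1.2151) = -74.61 mV

-75 mV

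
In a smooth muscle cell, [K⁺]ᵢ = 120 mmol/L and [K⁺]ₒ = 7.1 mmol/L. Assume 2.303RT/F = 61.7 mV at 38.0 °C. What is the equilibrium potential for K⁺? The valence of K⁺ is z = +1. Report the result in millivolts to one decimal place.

E = (61.7/z) · log₁₀([K⁺]_out/[K⁺]_in) with z = +1.
= (61.7/1) · log₁₀(7.1/120) = 61.70 · log₁₀(0.05917)
= 61.70 · (-1.2279) = -75.76 mV

-75.8 mV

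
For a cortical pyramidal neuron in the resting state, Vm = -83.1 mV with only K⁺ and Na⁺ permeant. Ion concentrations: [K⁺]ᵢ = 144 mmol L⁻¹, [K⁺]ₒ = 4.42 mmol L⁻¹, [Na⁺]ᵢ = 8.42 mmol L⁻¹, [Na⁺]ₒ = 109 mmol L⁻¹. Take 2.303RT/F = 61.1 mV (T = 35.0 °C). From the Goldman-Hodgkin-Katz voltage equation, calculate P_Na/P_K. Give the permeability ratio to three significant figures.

Let α = P_Na/P_K. GHK: Vm = 61.1·log₁₀[(Kₒ + α·Naₒ)/(Kᵢ + α·Naᵢ)].
10^(Vm/61.1) = 10^(-83.1/61.1) = 0.043645
So 0.043645·(Kᵢ + α·Naᵢ) = Kₒ + α·Naₒ → α = (0.043645·144.0 − 4.42) / (109.0 − 0.043645·8.42)
α = (6.285 − 4.42) / (109.0 − 0.3675) = 1.865/108.6 = 0.01717

0.0172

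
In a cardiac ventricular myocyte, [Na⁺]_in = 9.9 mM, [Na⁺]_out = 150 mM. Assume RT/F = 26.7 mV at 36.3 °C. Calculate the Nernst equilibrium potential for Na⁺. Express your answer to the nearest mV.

73 mV

E = (26.7/z) · ln([Na⁺]_out/[Na⁺]_in) with z = +1.
= (26.7/1) · ln(150/9.9) = 26.70 · ln(15.15)
= 26.70 · (2.7181) = 72.57 mV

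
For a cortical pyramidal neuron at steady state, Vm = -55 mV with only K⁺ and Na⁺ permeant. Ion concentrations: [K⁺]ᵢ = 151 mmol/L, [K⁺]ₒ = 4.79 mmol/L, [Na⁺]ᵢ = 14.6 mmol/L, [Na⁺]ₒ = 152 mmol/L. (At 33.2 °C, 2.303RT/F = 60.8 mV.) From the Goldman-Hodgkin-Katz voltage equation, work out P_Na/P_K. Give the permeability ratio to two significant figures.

0.093

Let α = P_Na/P_K. GHK: Vm = 60.8·log₁₀[(Kₒ + α·Naₒ)/(Kᵢ + α·Naᵢ)].
10^(Vm/60.8) = 10^(-55.0/60.8) = 0.12456
So 0.12456·(Kᵢ + α·Naᵢ) = Kₒ + α·Naₒ → α = (0.12456·151.0 − 4.79) / (152.0 − 0.12456·14.6)
α = (18.81 − 4.79) / (152.0 − 1.819) = 14.02/150.2 = 0.09335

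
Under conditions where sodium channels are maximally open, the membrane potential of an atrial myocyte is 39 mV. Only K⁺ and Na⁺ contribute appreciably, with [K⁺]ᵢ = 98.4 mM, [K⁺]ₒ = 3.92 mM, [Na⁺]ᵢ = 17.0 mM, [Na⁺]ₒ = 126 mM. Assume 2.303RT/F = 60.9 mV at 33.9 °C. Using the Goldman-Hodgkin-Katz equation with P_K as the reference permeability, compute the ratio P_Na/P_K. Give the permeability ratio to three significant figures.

Let α = P_Na/P_K. GHK: Vm = 60.9·log₁₀[(Kₒ + α·Naₒ)/(Kᵢ + α·Naᵢ)].
10^(Vm/60.9) = 10^(39.0/60.9) = 4.3691
So 4.3691·(Kᵢ + α·Naᵢ) = Kₒ + α·Naₒ → α = (4.3691·98.4 − 3.92) / (126.0 − 4.3691·17.0)
α = (429.9 − 3.92) / (126.0 − 74.28) = 426/51.72 = 8.236

8.24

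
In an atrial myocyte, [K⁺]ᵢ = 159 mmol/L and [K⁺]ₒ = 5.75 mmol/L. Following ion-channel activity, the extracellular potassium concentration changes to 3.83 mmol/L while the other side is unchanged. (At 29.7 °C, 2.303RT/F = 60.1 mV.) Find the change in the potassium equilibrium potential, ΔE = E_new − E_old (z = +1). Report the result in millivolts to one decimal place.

E_old = (60.1/1)·log₁₀(5.75/159) = -86.65 mV
E_new = (60.1/1)·log₁₀(3.83/159) = -97.25 mV
ΔE = -97.25 − (-86.65) = -10.61 mV

-10.6 mV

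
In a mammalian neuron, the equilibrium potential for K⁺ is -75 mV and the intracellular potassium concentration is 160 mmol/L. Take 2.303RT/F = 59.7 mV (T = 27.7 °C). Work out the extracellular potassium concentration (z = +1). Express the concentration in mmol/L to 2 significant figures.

Nernst: E = (59.7/1) · log₁₀([out]/[in]), so log₁₀([out]/[in]) = -75.0 × 1 / 59.7 = -1.2563.
[out]/[in] = 10^(-1.2563) = 0.05543.
[out] = 0.05543 × 160 = 8.868 mmol/L.

8.9 mmol/L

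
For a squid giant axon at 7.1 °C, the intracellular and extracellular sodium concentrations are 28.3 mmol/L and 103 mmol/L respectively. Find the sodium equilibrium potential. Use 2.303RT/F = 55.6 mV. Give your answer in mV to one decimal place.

E = (55.6/z) · log₁₀([Na⁺]_out/[Na⁺]_in) with z = +1.
= (55.6/1) · log₁₀(103/28.3) = 55.60 · log₁₀(3.64)
= 55.60 · (0.5611) = 31.19 mV

31.2 mV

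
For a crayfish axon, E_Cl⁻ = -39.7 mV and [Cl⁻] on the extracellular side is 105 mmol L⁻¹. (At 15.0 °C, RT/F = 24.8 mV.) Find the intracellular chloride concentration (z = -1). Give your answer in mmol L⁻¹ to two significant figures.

Nernst: E = (24.8/-1) · ln([out]/[in]), so ln([out]/[in]) = -39.7 × -1 / 24.8 = 1.6008.
[out]/[in] = e^(1.6008) = 4.957.
[in] = 105 / 4.957 = 21.18 mmol L⁻¹.

21 mmol L⁻¹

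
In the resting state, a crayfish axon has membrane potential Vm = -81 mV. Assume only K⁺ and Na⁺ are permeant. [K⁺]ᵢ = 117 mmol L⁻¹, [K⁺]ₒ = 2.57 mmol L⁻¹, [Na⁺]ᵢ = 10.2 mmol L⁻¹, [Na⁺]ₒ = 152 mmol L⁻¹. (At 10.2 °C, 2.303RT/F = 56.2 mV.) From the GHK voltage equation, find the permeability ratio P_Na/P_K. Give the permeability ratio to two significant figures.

Let α = P_Na/P_K. GHK: Vm = 56.2·log₁₀[(Kₒ + α·Naₒ)/(Kᵢ + α·Naᵢ)].
10^(Vm/56.2) = 10^(-81.0/56.2) = 0.036201
So 0.036201·(Kᵢ + α·Naᵢ) = Kₒ + α·Naₒ → α = (0.036201·117.0 − 2.57) / (152.0 − 0.036201·10.2)
α = (4.236 − 2.57) / (152.0 − 0.3692) = 1.666/151.6 = 0.01098

0.011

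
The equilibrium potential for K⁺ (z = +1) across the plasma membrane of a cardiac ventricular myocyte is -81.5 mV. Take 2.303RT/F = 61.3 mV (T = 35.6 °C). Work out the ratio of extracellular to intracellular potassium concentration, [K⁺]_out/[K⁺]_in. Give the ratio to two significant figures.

0.047

log₁₀([out]/[in]) = E·z/(61.3) = -81.5 × 1 / 61.3 = -1.3295
[out]/[in] = 10^(-1.3295) = 0.04682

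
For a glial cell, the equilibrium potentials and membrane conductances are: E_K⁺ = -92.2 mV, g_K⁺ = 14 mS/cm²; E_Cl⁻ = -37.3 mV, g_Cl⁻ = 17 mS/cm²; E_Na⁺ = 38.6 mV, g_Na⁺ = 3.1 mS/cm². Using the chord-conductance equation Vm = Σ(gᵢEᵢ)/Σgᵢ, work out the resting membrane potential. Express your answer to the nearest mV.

Σ gᵢEᵢ = 14·(-92.2) + 17·(-37.3) + 3.1·(38.6) = -1805.24
Σ gᵢ = 14 + 17 + 3.1 = 34.1
Vm = -1805.24 / 34.1 = -52.94 mV

-53 mV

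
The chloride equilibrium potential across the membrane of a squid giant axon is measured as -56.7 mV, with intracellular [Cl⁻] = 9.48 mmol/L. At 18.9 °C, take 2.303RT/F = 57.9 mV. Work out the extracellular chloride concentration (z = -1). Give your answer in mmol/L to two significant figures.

Nernst: E = (57.9/-1) · log₁₀([out]/[in]), so log₁₀([out]/[in]) = -56.7 × -1 / 57.9 = 0.9793.
[out]/[in] = 10^(0.9793) = 9.534.
[out] = 9.534 × 9.48 = 90.38 mmol/L.

90 mmol/L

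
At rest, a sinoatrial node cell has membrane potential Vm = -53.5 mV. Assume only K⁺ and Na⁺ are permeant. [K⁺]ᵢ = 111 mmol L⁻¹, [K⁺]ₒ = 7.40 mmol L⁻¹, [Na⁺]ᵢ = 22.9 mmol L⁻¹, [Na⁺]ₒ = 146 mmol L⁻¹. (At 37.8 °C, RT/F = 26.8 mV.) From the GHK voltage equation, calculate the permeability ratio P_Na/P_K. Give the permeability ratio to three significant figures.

Let α = P_Na/P_K. GHK: Vm = 26.8·ln[(Kₒ + α·Naₒ)/(Kᵢ + α·Naᵢ)].
e^(Vm/26.8) = e^(-53.5/26.8) = 0.13584
So 0.13584·(Kᵢ + α·Naᵢ) = Kₒ + α·Naₒ → α = (0.13584·111.0 − 7.4) / (146.0 − 0.13584·22.9)
α = (15.08 − 7.4) / (146.0 − 3.111) = 7.678/142.9 = 0.05374

0.0537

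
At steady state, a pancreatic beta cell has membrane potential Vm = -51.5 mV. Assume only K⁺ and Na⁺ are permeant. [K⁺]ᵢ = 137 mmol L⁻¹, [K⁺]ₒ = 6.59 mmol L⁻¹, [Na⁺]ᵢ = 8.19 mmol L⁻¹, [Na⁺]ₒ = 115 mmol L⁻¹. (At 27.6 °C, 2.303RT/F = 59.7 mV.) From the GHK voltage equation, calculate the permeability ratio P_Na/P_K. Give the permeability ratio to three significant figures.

0.107

Let α = P_Na/P_K. GHK: Vm = 59.7·log₁₀[(Kₒ + α·Naₒ)/(Kᵢ + α·Naᵢ)].
10^(Vm/59.7) = 10^(-51.5/59.7) = 0.1372
So 0.1372·(Kᵢ + α·Naᵢ) = Kₒ + α·Naₒ → α = (0.1372·137.0 − 6.59) / (115.0 − 0.1372·8.19)
α = (18.8 − 6.59) / (115.0 − 1.124) = 12.21/113.9 = 0.1072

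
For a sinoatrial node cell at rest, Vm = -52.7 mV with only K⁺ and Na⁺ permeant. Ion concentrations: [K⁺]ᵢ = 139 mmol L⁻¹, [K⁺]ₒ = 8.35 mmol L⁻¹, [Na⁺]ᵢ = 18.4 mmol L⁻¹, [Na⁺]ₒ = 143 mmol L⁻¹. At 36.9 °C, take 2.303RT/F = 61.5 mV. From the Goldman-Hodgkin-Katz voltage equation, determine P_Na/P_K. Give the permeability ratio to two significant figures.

Let α = P_Na/P_K. GHK: Vm = 61.5·log₁₀[(Kₒ + α·Naₒ)/(Kᵢ + α·Naᵢ)].
10^(Vm/61.5) = 10^(-52.7/61.5) = 0.13902
So 0.13902·(Kᵢ + α·Naᵢ) = Kₒ + α·Naₒ → α = (0.13902·139.0 − 8.35) / (143.0 − 0.13902·18.4)
α = (19.32 − 8.35) / (143.0 − 2.558) = 10.97/140.4 = 0.07814

0.078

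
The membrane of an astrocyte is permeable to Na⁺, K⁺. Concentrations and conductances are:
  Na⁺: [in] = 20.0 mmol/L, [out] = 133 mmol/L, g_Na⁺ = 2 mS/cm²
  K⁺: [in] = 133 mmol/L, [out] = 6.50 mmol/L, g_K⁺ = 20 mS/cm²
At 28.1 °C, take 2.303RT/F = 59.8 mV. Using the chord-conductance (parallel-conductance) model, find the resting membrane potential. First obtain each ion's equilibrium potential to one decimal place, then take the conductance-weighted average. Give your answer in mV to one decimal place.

E_Na⁺ = (59.8/1)·log₁₀(133/20.0) = 49.2 mV
E_K⁺ = (59.8/1)·log₁₀(6.50/133) = -78.4 mV
Vm = (Σ gᵢEᵢ)/(Σ gᵢ) = (2·49.2 + 20·-78.4) / (2 + 20)
= -1469.60 / 22 = -66.80 mV

-66.8 mV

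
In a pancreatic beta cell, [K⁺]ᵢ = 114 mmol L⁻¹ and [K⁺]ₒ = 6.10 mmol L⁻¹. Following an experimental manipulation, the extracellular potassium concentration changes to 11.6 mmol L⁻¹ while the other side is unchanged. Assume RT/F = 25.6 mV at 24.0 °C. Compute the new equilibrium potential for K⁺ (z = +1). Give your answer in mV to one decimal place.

After the shift: [K⁺]_out = 11.6, [K⁺]_in = 114 mmol L⁻¹.
E_new = (25.6/1)·ln(11.6/114) = 25.60 · (-2.2852) = -58.50 mV

-58.5 mV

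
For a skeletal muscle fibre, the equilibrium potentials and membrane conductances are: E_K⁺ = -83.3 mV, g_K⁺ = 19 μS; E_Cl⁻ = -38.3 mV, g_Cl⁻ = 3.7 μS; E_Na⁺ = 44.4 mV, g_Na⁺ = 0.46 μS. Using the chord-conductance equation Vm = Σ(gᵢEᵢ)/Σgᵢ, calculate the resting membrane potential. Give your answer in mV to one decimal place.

Σ gᵢEᵢ = 19·(-83.3) + 3.7·(-38.3) + 0.46·(44.4) = -1703.99
Σ gᵢ = 19 + 3.7 + 0.46 = 23.16
Vm = -1703.99 / 23.16 = -73.57 mV

-73.6 mV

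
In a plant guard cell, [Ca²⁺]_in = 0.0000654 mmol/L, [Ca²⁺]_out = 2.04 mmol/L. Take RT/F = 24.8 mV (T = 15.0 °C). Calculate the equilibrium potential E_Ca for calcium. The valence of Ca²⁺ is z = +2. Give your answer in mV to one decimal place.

E = (24.8/z) · ln([Ca²⁺]_out/[Ca²⁺]_in) with z = +2.
= (24.8/2) · ln(2.04/0.0000654) = 12.40 · ln(3.119e+04)
= 12.40 · (10.3479) = 128.31 mV

128.3 mV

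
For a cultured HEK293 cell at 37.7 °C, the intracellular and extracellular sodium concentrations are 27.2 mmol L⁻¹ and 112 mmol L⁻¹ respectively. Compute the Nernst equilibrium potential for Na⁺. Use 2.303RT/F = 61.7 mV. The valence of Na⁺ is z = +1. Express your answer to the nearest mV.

38 mV

E = (61.7/z) · log₁₀([Na⁺]_out/[Na⁺]_in) with z = +1.
= (61.7/1) · log₁₀(112/27.2) = 61.70 · log₁₀(4.118)
= 61.70 · (0.6146) = 37.92 mV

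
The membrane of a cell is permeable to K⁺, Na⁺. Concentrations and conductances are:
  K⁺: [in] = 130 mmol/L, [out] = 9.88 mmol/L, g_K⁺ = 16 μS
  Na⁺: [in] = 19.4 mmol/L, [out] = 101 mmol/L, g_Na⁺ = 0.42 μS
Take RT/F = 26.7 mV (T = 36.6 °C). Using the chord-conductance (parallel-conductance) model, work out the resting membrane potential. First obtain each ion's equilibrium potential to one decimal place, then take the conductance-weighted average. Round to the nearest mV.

-66 mV

E_K⁺ = (26.7/1)·ln(9.88/130) = -68.8 mV
E_Na⁺ = (26.7/1)·ln(101/19.4) = 44.1 mV
Vm = (Σ gᵢEᵢ)/(Σ gᵢ) = (16·-68.8 + 0.42·44.1) / (16 + 0.42)
= -1082.28 / 16.42 = -65.91 mV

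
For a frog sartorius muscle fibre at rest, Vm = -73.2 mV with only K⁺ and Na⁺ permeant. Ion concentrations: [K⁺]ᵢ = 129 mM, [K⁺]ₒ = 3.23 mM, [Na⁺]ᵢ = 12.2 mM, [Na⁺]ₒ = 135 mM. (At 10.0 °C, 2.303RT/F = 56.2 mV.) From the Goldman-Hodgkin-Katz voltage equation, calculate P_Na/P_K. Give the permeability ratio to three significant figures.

0.0238

Let α = P_Na/P_K. GHK: Vm = 56.2·log₁₀[(Kₒ + α·Naₒ)/(Kᵢ + α·Naᵢ)].
10^(Vm/56.2) = 10^(-73.2/56.2) = 0.049832
So 0.049832·(Kᵢ + α·Naᵢ) = Kₒ + α·Naₒ → α = (0.049832·129.0 − 3.23) / (135.0 − 0.049832·12.2)
α = (6.428 − 3.23) / (135.0 − 0.608) = 3.198/134.4 = 0.0238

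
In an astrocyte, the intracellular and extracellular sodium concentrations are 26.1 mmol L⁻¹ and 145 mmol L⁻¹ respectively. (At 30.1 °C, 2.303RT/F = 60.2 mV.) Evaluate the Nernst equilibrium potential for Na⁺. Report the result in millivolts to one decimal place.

E = (60.2/z) · log₁₀([Na⁺]_out/[Na⁺]_in) with z = +1.
= (60.2/1) · log₁₀(145/26.1) = 60.20 · log₁₀(5.556)
= 60.20 · (0.7447) = 44.83 mV

44.8 mV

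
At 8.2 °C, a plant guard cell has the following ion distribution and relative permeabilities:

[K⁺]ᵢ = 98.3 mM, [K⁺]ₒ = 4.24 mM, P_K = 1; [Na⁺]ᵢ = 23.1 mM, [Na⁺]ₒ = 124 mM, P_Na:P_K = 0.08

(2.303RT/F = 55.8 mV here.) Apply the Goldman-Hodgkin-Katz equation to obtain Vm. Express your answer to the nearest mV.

-47 mV

Vm = 55.8 · log₁₀[(Σ P·[cation]ₒ + Σ P·[anion]ᵢ) / (Σ P·[cation]ᵢ + Σ P·[anion]ₒ)]
Numerator = 1×4.24 + 0.08×124 = 14.16
Denominator = 1×98.3 + 0.08×23.1 = 100.1
Vm = 55.8 · log₁₀(0.14139) = 55.8 × (-0.8496) = -47.41 mV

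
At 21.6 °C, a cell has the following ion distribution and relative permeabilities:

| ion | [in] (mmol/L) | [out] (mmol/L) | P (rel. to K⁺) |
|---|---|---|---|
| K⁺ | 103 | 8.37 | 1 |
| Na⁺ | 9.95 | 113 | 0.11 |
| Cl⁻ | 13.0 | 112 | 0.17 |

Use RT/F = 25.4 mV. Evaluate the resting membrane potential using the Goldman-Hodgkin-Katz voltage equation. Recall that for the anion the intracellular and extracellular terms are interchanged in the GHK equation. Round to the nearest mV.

Vm = 25.4 · ln[(Σ P·[cation]ₒ + Σ P·[anion]ᵢ) / (Σ P·[cation]ᵢ + Σ P·[anion]ₒ)]
Numerator = 1×8.37 + 0.11×113 + 0.17×13.0 = 23.01
Denominator = 1×103 + 0.11×9.95 + 0.17×112 = 123.1
Vm = 25.4 · ln(0.18687) = 25.4 × (-1.6773) = -42.60 mV

-43 mV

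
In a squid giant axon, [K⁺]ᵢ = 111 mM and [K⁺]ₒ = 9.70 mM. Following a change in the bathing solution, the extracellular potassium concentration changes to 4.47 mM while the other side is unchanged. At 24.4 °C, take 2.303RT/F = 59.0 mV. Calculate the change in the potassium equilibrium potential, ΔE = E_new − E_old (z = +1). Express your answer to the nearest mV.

-20 mV

E_old = (59.0/1)·log₁₀(9.70/111) = -62.45 mV
E_new = (59.0/1)·log₁₀(4.47/111) = -82.31 mV
ΔE = -82.31 − (-62.45) = -19.85 mV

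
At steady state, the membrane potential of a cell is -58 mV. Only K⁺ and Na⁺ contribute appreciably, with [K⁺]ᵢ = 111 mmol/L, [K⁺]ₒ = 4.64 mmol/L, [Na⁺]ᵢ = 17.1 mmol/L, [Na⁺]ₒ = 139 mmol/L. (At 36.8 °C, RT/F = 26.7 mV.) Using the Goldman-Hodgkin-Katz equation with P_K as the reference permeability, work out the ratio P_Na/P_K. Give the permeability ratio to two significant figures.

0.058

Let α = P_Na/P_K. GHK: Vm = 26.7·ln[(Kₒ + α·Naₒ)/(Kᵢ + α·Naᵢ)].
e^(Vm/26.7) = e^(-58.0/26.7) = 0.11392
So 0.11392·(Kᵢ + α·Naᵢ) = Kₒ + α·Naₒ → α = (0.11392·111.0 − 4.64) / (139.0 − 0.11392·17.1)
α = (12.64 − 4.64) / (139.0 − 1.948) = 8.005/137.1 = 0.05841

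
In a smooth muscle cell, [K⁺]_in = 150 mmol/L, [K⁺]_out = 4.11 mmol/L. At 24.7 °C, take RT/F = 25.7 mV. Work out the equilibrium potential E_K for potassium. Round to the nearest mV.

E = (25.7/z) · ln([K⁺]_out/[K⁺]_in) with z = +1.
= (25.7/1) · ln(4.11/150) = 25.70 · ln(0.0274)
= 25.70 · (-3.5972) = -92.45 mV

-92 mV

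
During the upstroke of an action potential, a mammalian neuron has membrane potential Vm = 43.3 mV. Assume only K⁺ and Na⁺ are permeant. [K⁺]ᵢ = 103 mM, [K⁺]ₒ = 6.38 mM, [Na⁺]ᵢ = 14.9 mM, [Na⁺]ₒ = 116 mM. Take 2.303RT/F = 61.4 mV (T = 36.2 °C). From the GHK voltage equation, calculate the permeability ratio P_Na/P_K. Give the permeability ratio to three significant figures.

12.8

Let α = P_Na/P_K. GHK: Vm = 61.4·log₁₀[(Kₒ + α·Naₒ)/(Kᵢ + α·Naᵢ)].
10^(Vm/61.4) = 10^(43.3/61.4) = 5.0724
So 5.0724·(Kᵢ + α·Naᵢ) = Kₒ + α·Naₒ → α = (5.0724·103.0 − 6.38) / (116.0 − 5.0724·14.9)
α = (522.5 − 6.38) / (116.0 − 75.58) = 516.1/40.42 = 12.77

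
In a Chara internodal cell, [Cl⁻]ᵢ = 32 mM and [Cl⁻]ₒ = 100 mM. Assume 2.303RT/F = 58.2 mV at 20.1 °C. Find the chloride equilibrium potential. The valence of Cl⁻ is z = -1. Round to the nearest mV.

E = (58.2/z) · log₁₀([Cl⁻]_out/[Cl⁻]_in) with z = -1.
For an anion, dividing by z = -1 reverses the sign.
= (58.2/-1) · log₁₀(100/32) = -58.20 · log₁₀(3.125)
= -58.20 · (0.4949) = -28.80 mV

-29 mV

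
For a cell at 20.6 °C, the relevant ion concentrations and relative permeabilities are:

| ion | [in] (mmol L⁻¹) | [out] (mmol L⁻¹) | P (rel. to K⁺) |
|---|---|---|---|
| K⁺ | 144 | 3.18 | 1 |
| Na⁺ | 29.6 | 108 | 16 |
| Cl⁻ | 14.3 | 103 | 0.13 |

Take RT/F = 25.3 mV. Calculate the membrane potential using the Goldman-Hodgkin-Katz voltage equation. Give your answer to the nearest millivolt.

Vm = 25.3 · ln[(Σ P·[cation]ₒ + Σ P·[anion]ᵢ) / (Σ P·[cation]ᵢ + Σ P·[anion]ₒ)]
Numerator = 1×3.18 + 16×108 + 0.13×14.3 = 1733
Denominator = 1×144 + 16×29.6 + 0.13×103 = 631
Vm = 25.3 · ln(2.7465) = 25.3 × (1.0103) = 25.56 mV

26 mV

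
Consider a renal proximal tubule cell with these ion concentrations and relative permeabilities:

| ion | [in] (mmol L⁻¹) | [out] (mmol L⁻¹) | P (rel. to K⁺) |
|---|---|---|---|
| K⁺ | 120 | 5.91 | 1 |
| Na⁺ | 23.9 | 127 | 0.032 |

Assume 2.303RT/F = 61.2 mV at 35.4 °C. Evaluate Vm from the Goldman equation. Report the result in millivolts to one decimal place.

-66.3 mV

Vm = 61.2 · log₁₀[(Σ P·[cation]ₒ + Σ P·[anion]ᵢ) / (Σ P·[cation]ᵢ + Σ P·[anion]ₒ)]
Numerator = 1×5.91 + 0.032×127 = 9.974
Denominator = 1×120 + 0.032×23.9 = 120.8
Vm = 61.2 · log₁₀(0.08259) = 61.2 × (-1.0831) = -66.28 mV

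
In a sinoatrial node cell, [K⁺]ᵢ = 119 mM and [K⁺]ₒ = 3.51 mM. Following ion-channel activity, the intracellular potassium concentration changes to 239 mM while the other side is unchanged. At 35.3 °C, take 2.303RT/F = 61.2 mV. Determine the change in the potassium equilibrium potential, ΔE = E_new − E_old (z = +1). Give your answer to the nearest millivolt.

E_old = (61.2/1)·log₁₀(3.51/119) = -93.65 mV
E_new = (61.2/1)·log₁₀(3.51/239) = -112.19 mV
ΔE = -112.19 − (-93.65) = -18.53 mV

-19 mV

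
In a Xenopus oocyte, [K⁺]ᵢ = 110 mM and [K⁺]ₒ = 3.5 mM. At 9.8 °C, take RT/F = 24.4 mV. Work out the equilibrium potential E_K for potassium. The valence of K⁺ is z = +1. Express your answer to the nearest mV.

-84 mV

E = (24.4/z) · ln([K⁺]_out/[K⁺]_in) with z = +1.
= (24.4/1) · ln(3.5/110) = 24.40 · ln(0.03182)
= 24.40 · (-3.4477) = -84.12 mV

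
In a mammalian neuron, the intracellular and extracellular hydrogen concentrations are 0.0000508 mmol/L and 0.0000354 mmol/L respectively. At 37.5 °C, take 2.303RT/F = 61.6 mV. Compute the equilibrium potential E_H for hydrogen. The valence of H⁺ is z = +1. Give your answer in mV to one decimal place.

E = (61.6/z) · log₁₀([H⁺]_out/[H⁺]_in) with z = +1.
= (61.6/1) · log₁₀(0.0000354/0.0000508) = 61.60 · log₁₀(0.6969)
= 61.60 · (-0.1569) = -9.66 mV

-9.7 mV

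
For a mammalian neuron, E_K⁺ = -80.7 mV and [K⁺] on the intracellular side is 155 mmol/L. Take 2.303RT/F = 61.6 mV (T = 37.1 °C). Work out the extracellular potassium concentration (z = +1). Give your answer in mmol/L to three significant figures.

7.59 mmol/L

Nernst: E = (61.6/1) · log₁₀([out]/[in]), so log₁₀([out]/[in]) = -80.7 × 1 / 61.6 = -1.3101.
[out]/[in] = 10^(-1.3101) = 0.04897.
[out] = 0.04897 × 155 = 7.59 mmol/L.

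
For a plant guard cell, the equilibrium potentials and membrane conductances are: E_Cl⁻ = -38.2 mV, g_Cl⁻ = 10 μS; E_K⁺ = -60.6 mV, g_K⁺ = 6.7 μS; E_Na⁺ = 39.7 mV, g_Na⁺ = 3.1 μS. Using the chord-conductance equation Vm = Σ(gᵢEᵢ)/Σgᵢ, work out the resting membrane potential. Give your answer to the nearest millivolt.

-34 mV

Σ gᵢEᵢ = 10·(-38.2) + 6.7·(-60.6) + 3.1·(39.7) = -664.95
Σ gᵢ = 10 + 6.7 + 3.1 = 19.8
Vm = -664.95 / 19.8 = -33.58 mV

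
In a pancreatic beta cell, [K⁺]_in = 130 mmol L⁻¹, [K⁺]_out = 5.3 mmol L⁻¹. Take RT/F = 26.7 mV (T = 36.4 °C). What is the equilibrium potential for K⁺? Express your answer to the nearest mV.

E = (26.7/z) · ln([K⁺]_out/[K⁺]_in) with z = +1.
= (26.7/1) · ln(5.3/130) = 26.70 · ln(0.04077)
= 26.70 · (-3.1998) = -85.44 mV

-85 mV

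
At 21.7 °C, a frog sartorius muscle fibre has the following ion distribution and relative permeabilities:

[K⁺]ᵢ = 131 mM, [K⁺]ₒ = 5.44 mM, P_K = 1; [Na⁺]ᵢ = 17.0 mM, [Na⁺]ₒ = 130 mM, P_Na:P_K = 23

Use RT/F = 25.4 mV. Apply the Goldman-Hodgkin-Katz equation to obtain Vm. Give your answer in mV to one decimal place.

44.4 mV

Vm = 25.4 · ln[(Σ P·[cation]ₒ + Σ P·[anion]ᵢ) / (Σ P·[cation]ᵢ + Σ P·[anion]ₒ)]
Numerator = 1×5.44 + 23×130 = 2995
Denominator = 1×131 + 23×17.0 = 522
Vm = 25.4 · ln(5.7384) = 25.4 × (1.7472) = 44.38 mV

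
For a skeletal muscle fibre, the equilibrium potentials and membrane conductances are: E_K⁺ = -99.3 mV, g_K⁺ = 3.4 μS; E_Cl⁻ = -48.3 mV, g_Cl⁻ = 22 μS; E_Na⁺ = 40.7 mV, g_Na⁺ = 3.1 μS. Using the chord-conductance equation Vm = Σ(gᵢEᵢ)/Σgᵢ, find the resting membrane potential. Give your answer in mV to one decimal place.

-44.7 mV

Σ gᵢEᵢ = 3.4·(-99.3) + 22·(-48.3) + 3.1·(40.7) = -1274.05
Σ gᵢ = 3.4 + 22 + 3.1 = 28.5
Vm = -1274.05 / 28.5 = -44.70 mV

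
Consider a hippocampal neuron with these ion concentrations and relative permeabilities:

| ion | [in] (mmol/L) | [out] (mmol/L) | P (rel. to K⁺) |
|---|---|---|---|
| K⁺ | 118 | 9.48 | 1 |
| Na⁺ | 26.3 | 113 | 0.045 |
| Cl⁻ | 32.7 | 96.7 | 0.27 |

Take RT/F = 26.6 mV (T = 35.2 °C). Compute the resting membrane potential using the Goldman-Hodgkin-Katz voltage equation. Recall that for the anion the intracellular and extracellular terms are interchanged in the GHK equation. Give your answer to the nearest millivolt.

Vm = 26.6 · ln[(Σ P·[cation]ₒ + Σ P·[anion]ᵢ) / (Σ P·[cation]ᵢ + Σ P·[anion]ₒ)]
Numerator = 1×9.48 + 0.045×113 + 0.27×32.7 = 23.39
Denominator = 1×118 + 0.045×26.3 + 0.27×96.7 = 145.3
Vm = 26.6 · ln(0.16101) = 26.6 × (-1.8263) = -48.58 mV

-49 mV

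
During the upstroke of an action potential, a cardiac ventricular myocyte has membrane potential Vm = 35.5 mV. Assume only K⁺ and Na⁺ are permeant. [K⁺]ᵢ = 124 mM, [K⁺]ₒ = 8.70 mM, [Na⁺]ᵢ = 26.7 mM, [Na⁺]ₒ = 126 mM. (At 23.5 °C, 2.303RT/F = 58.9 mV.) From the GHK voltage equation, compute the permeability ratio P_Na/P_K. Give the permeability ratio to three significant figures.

Let α = P_Na/P_K. GHK: Vm = 58.9·log₁₀[(Kₒ + α·Naₒ)/(Kᵢ + α·Naᵢ)].
10^(Vm/58.9) = 10^(35.5/58.9) = 4.0061
So 4.0061·(Kᵢ + α·Naᵢ) = Kₒ + α·Naₒ → α = (4.0061·124.0 − 8.7) / (126.0 − 4.0061·26.7)
α = (496.8 − 8.7) / (126.0 − 107) = 488.1/19.04 = 25.63

25.6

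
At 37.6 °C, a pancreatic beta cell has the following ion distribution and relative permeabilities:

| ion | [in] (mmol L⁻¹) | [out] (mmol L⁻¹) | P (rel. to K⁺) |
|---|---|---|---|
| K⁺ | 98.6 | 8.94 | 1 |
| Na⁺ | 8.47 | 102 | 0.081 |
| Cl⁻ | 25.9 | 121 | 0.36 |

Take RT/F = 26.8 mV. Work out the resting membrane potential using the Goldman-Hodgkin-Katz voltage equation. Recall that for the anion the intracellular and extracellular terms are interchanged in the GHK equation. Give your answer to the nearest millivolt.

-45 mV

Vm = 26.8 · ln[(Σ P·[cation]ₒ + Σ P·[anion]ᵢ) / (Σ P·[cation]ᵢ + Σ P·[anion]ₒ)]
Numerator = 1×8.94 + 0.081×102 + 0.36×25.9 = 26.53
Denominator = 1×98.6 + 0.081×8.47 + 0.36×121 = 142.8
Vm = 26.8 · ln(0.1857) = 26.8 × (-1.6836) = -45.12 mV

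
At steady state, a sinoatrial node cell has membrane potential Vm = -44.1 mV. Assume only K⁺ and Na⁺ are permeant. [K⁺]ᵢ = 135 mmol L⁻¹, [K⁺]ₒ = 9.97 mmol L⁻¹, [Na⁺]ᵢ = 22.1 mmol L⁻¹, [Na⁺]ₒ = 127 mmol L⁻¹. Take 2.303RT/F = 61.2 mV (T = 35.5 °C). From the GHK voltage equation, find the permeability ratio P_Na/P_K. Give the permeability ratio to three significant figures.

Let α = P_Na/P_K. GHK: Vm = 61.2·log₁₀[(Kₒ + α·Naₒ)/(Kᵢ + α·Naᵢ)].
10^(Vm/61.2) = 10^(-44.1/61.2) = 0.19029
So 0.19029·(Kᵢ + α·Naᵢ) = Kₒ + α·Naₒ → α = (0.19029·135.0 − 9.97) / (127.0 − 0.19029·22.1)
α = (25.69 − 9.97) / (127.0 − 4.205) = 15.72/122.8 = 0.128

0.128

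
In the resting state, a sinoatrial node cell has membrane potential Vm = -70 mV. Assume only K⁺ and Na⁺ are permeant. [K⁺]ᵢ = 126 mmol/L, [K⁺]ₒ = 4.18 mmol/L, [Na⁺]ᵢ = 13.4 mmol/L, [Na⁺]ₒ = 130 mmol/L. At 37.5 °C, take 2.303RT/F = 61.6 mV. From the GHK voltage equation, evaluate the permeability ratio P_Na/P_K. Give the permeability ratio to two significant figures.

0.039

Let α = P_Na/P_K. GHK: Vm = 61.6·log₁₀[(Kₒ + α·Naₒ)/(Kᵢ + α·Naᵢ)].
10^(Vm/61.6) = 10^(-70.0/61.6) = 0.073053
So 0.073053·(Kᵢ + α·Naᵢ) = Kₒ + α·Naₒ → α = (0.073053·126.0 − 4.18) / (130.0 − 0.073053·13.4)
α = (9.205 − 4.18) / (130.0 − 0.9789) = 5.025/129 = 0.03894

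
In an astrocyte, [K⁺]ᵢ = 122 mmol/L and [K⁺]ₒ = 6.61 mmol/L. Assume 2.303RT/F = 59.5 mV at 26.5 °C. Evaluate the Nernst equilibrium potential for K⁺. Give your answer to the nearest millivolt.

E = (59.5/z) · log₁₀([K⁺]_out/[K⁺]_in) with z = +1.
= (59.5/1) · log₁₀(6.61/122) = 59.50 · log₁₀(0.05418)
= 59.50 · (-1.2662) = -75.34 mV

-75 mV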